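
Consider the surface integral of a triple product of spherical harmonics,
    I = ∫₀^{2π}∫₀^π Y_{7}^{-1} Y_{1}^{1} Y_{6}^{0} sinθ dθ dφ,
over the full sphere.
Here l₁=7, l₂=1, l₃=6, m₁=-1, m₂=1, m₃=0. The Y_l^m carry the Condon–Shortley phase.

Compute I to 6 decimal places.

m-sum 0 ✓  L=14 even ✓  6≤6≤8 ✓
Π(2lᵢ+1) = 15×3×13 = 585
triangle coeff Δ(7,1,6) = 1/1365
Σ_t [1,1]: t=1:−1/518400 = -1/518400
(3j)²=7/195 [(7 1 6; 0 0 0)], sign=-1
Σ_t [2,2]: t=2:+1/1036800 = 1/1036800
(3j)²=4/195 [(7 1 6; -1 1 0)], sign=+1
⇒ 4πI² = 28/65
I = (-1)√(28/65/(4π)) = -0.18514731

-0.185147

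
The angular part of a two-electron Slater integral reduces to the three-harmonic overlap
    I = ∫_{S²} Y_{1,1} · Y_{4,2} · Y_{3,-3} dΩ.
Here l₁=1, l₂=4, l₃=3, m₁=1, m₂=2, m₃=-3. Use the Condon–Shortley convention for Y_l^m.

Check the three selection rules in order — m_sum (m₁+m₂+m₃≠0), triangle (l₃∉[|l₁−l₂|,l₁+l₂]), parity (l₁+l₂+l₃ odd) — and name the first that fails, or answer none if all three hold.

none

Σmᵢ = 0  ✓
l₃∈[|l₁−l₂|,l₁+l₂]=[3,5], have l₃=3  ✓
Σlᵢ = 8 ⇒ even  ✓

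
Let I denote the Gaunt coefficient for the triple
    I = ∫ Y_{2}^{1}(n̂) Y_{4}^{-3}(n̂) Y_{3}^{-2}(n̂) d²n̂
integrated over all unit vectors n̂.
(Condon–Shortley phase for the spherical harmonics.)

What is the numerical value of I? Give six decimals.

m-sum = 1 − 3 − 2 = -4 ≠ 0 ⇒ I = 0

0.000000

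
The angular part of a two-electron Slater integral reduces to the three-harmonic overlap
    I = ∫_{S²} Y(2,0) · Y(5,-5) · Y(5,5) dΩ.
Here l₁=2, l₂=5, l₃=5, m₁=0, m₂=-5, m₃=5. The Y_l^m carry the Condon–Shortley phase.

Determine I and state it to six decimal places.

0.242609

Checks pass: Σm=0; 12 even; l₃=5∈[3,7].
(2·2+1)(2·5+1)(2·5+1) = 605
Δ: 2! 2! 8! / 13! → 1/38610
sum: t=0:+1/2880 t=1:−1/576 t=2:+1/2880 = -1/960
3j²(2 5 5; 0 0 0) = Δ·Π!·Σ² = 10/429  (sign +1)
sum: t=0:+1/161280 = 1/161280
3j²(2 5 5; 0 -5 5) = Δ·Π!·Σ² = 15/286  (sign +1)
combine: 4πI² = 605·10/429·15/286 = 125/169
take √, sign +1: I = 0.24260890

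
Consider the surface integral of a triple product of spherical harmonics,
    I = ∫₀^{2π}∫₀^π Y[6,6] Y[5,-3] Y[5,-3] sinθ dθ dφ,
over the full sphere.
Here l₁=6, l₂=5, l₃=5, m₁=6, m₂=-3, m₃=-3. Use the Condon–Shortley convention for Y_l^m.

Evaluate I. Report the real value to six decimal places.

0.186530

Rules hold: Σm=0, L=16 even, 1≤5≤11.
N = 13·11·11 = 1573
Δ = 6!·6!·4!/17! = 1/28588560
Racah Σ t=1..5: t=1:−1/345600 t=2:+1/13824 t=3:−1/5184 t=4:+1/13824 t=5:−1/345600 = -7/129600
⇒ 3j(6 5 5; 0 0 0)² = 80/7293, sgn +1
Racah Σ t=0..0: t=0:+1/2073600 = 1/2073600
⇒ 3j(6 5 5; 6 -3 -3)² = 28/1105, sgn +1
4πI² = N·(3j₀)²·(3jₘ)² = 4928/11271
I = +1·√(0.437228/4π) = 0.18653022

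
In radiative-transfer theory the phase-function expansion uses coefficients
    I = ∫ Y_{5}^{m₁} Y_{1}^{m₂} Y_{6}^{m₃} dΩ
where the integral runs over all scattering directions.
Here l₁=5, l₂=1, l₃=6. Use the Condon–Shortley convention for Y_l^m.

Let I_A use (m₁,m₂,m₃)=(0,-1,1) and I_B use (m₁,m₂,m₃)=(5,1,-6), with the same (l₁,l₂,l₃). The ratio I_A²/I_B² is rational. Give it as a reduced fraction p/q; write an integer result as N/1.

7/22

l's match ⇒ only the (l;m) 3-j factors differ between A and B.
A: triangle coeff Δ(5,1,6) = 1/858; Σ_t [0,0]: t=0:+1/28800 = 1/28800; (3j)²=7/286 [(5 1 6; 0 -1 1)], sign=-1
B: triangle coeff Δ(5,1,6) = 1/858; Σ_t [0,0]: t=0:+1/7257600 = 1/7257600; (3j)²=1/13 [(5 1 6; 5 1 -6)], sign=+1
I_A²/I_B² = (7/286)/(1/13) = 7/22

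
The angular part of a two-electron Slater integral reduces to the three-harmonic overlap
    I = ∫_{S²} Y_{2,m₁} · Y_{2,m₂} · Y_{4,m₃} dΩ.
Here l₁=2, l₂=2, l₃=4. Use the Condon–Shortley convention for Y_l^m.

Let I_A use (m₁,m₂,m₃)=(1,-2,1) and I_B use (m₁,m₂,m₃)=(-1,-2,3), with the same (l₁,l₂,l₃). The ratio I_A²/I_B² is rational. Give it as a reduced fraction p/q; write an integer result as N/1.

Same 2,2,4: normalisation and zero-m 3j drop out of the ratio.
A: Δ: 0! 4! 4! / 9! → 1/630; sum: t=0:+1/144 = 1/144; 3j²(2 2 4; 1 -2 1) = Δ·Π!·Σ² = 1/126  (sign -1)
B: Δ: 0! 4! 4! / 9! → 1/630; sum: t=0:+1/144 = 1/144; 3j²(2 2 4; -1 -2 3) = Δ·Π!·Σ² = 1/18  (sign -1)
I_A²/I_B² = (1/126)/(1/18) = 1/7

1/7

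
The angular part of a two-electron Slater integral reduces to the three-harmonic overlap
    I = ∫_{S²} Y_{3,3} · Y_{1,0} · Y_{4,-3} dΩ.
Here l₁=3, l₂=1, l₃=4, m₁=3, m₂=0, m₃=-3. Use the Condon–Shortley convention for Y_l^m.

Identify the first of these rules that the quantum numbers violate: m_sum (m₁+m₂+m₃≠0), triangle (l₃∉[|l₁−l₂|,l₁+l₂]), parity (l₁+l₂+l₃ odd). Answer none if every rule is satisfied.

none

Σmᵢ = 0  ✓
l₃∈[|l₁−l₂|,l₁+l₂]=[2,4], have l₃=4  ✓
Σlᵢ = 8 ⇒ even  ✓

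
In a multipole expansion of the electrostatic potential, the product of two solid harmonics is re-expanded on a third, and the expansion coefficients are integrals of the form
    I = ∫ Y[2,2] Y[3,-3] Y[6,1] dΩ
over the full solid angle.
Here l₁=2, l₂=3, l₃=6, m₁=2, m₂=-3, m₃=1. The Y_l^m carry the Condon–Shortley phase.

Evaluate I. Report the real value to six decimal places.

|2−3|≤6≤2+3 violated ⇒ I = 0

0.000000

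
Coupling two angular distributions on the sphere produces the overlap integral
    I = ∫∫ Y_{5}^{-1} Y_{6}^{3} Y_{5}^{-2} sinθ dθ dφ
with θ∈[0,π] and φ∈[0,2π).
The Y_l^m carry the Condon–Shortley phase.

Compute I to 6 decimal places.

-0.071298

Rules hold: Σm=0, L=16 even, 1≤5≤11.
N = 11·13·11 = 1573
Δ = 6!·4!·6!/17! = 1/28588560
Racah Σ t=1..5: t=1:−1/345600 t=2:+1/13824 t=3:−1/5184 t=4:+1/13824 t=5:−1/345600 = -7/129600
⇒ 3j(5 6 5; 0 0 0)² = 80/7293, sgn +1
Racah Σ t=3..6: t=3:−1/155520 t=4:+1/23040 t=5:−1/34560 t=6:+1/622080 = 1/103680
⇒ 3j(5 6 5; -1 3 -2)² = 9/2431, sgn -1
4πI² = N·(3j₀)²·(3jₘ)² = 240/3757
I = -1·√(0.0638808/4π) = -0.07129845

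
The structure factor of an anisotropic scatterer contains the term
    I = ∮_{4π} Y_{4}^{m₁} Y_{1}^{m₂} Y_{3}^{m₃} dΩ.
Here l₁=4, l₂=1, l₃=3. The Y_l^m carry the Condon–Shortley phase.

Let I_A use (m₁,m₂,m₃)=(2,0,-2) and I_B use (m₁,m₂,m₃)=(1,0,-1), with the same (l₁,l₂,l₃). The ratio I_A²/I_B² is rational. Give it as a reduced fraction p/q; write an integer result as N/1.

Same 4,1,3: normalisation and zero-m 3j drop out of the ratio.
A: Δ: 2! 6! 0! / 9! → 1/252; sum: t=1:−1/120 = -1/120; 3j²(4 1 3; 2 0 -2) = Δ·Π!·Σ² = 1/21  (sign +1)
B: Δ: 2! 6! 0! / 9! → 1/252; sum: t=1:−1/48 = -1/48; 3j²(4 1 3; 1 0 -1) = Δ·Π!·Σ² = 5/84  (sign -1)
I_A²/I_B² = (1/21)/(5/84) = 4/5

4/5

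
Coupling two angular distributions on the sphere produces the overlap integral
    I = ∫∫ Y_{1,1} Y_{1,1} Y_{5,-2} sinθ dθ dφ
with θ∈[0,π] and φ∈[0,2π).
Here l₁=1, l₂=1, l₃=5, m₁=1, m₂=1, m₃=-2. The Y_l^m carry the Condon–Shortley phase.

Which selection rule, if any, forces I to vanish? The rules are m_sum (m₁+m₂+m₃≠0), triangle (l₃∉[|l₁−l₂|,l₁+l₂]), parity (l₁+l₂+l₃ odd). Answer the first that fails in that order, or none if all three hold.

Σmᵢ = 0  ✓
l₃∈[|l₁−l₂|,l₁+l₂]=[0,2], have l₃=5  ✗
Σlᵢ = 7 ⇒ odd

triangle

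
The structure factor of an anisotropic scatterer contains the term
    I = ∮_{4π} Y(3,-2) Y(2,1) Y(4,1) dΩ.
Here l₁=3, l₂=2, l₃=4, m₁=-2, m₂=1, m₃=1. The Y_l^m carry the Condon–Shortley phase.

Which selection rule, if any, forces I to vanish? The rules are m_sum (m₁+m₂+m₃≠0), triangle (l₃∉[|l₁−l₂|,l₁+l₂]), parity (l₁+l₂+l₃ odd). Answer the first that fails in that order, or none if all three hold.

parity

azimuthal sum: -2 + 1 + 1 = 0  ✓
1 ≤ 4 ≤ 5 (triangle on l)  ✓
L = 3 + 2 + 4 = 9 (odd)  ✗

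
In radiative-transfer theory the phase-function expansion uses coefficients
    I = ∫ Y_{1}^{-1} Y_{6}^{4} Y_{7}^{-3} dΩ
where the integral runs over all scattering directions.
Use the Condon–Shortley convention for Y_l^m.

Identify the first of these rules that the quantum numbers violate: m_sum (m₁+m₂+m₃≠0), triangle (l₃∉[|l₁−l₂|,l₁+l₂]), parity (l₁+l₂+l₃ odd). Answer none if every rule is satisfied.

none

Σmᵢ = 0  ✓
l₃∈[|l₁−l₂|,l₁+l₂]=[5,7], have l₃=7  ✓
Σlᵢ = 14 ⇒ even  ✓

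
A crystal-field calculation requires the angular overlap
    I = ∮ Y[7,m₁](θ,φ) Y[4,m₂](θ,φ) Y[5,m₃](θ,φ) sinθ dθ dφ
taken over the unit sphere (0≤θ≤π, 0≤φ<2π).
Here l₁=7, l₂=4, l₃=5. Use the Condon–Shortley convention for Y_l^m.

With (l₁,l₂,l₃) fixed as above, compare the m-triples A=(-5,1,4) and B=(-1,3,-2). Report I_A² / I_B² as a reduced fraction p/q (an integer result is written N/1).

8019/34300

Same 7,4,5: normalisation and zero-m 3j drop out of the ratio.
A: Δ: 6! 8! 2! / 17! → 1/6126120; sum: t=4:+1/1935360 t=5:−1/1209600 = -1/3225600; 3j²(7 4 5; -5 1 4) = Δ·Π!·Σ² = 243/61880  (sign +1)
B: Δ: 6! 8! 2! / 17! → 1/6126120; sum: t=5:−1/172800 t=6:+1/1036800 = -1/207360; 3j²(7 4 5; -1 3 -2) = Δ·Π!·Σ² = 245/14586  (sign +1)
I_A²/I_B² = (243/61880)/(245/14586) = 8019/34300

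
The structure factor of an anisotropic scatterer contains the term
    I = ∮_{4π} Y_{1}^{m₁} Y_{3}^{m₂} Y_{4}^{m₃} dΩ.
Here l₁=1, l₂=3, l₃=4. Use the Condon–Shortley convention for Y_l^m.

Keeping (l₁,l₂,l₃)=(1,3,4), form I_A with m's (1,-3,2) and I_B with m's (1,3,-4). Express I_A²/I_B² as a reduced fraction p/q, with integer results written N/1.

l's match ⇒ only the (l;m) 3-j factors differ between A and B.
A: triangle coeff Δ(1,3,4) = 1/252; Σ_t [0,0]: t=0:+1/1440 = 1/1440; (3j)²=1/252 [(1 3 4; 1 -3 2)], sign=+1
B: triangle coeff Δ(1,3,4) = 1/252; Σ_t [0,0]: t=0:+1/1440 = 1/1440; (3j)²=1/9 [(1 3 4; 1 3 -4)], sign=+1
I_A²/I_B² = (1/252)/(1/9) = 1/28

1/28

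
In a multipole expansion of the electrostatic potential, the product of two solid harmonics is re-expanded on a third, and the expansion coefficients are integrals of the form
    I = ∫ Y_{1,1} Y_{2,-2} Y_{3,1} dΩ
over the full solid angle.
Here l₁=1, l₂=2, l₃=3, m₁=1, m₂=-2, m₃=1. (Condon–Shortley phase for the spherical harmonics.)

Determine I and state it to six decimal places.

Rules hold: Σm=0, L=6 even, 1≤3≤3.
N = 3·5·7 = 105
Δ = 0!·2!·4!/7! = 1/105
Racah Σ t=0..0: t=0:+1/4 = 1/4
⇒ 3j(1 2 3; 0 0 0)² = 3/35, sgn -1
Racah Σ t=0..0: t=0:+1/48 = 1/48
⇒ 3j(1 2 3; 1 -2 1)² = 1/105, sgn +1
4πI² = N·(3j₀)²·(3jₘ)² = 3/35
I = -1·√(0.0857143/4π) = -0.08258890

-0.082589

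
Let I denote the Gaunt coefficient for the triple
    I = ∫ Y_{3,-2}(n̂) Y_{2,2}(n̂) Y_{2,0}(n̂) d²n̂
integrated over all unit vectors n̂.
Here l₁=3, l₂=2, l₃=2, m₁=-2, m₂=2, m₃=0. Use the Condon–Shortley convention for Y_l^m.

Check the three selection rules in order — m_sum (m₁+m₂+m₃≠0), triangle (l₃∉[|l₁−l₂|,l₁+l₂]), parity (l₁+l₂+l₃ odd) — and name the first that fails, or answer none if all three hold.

azimuthal sum: -2 + 2 + 0 = 0  ✓
1 ≤ 2 ≤ 5 (triangle on l)  ✓
L = 3 + 2 + 2 = 7 (odd)  ✗

parity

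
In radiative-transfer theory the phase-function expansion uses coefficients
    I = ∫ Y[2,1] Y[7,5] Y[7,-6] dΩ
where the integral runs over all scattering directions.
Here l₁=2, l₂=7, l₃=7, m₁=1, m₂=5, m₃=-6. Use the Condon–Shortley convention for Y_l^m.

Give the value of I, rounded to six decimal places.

Rules hold: Σm=0, L=16 even, 5≤7≤9.
N = 5·15·15 = 1125
Δ = 2!·2!·12!/17! = 1/185640
Racah Σ t=0..2: t=0:+1/2419200 t=1:−1/518400 t=2:+1/2419200 = -1/907200
⇒ 3j(2 7 7; 0 0 0)² = 56/3315, sgn +1
Racah Σ t=0..1: t=0:+1/958003200 t=1:−1/79833600 = -1/87091200
⇒ 3j(2 7 7; 1 5 -6)² = 121/4760, sgn +1
4πI² = N·(3j₀)²·(3jₘ)² = 1815/3757
I = +1·√(0.483098/4π) = 0.19607074

0.196071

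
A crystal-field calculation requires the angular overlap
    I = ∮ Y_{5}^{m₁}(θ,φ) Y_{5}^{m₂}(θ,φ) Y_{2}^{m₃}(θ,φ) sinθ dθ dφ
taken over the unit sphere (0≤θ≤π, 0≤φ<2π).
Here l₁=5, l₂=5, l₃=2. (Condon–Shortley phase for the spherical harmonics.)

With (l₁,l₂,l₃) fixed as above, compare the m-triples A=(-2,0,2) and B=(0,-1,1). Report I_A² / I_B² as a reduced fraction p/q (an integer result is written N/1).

28/1

Shared (l₁,l₂,l₃)=(5,5,2): N and (l;000)² cancel in I_A²/I_B².
A: Δ = 8!·2!·2!/13! = 1/38610; Racah Σ t=5..5: t=5:−1/2880 = -1/2880; ⇒ 3j(5 5 2; -2 0 2)² = 14/429, sgn -1
B: Δ = 8!·2!·2!/13! = 1/38610; Racah Σ t=3..4: t=3:−1/1440 t=4:+1/1152 = 1/5760; ⇒ 3j(5 5 2; 0 -1 1)² = 1/858, sgn -1
I_A²/I_B² = (14/429)/(1/858) = 28/1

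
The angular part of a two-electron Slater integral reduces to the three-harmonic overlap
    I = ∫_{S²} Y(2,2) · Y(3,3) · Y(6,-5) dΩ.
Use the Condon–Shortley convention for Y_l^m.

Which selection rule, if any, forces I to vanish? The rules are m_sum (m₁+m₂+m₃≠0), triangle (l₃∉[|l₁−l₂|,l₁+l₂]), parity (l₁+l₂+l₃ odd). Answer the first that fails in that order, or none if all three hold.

triangle

azimuthal sum: 2 + 3 − 5 = 0  ✓
1 ≤ 6 ≤ 5 (triangle on l)  ✗
L = 2 + 3 + 6 = 11 (odd)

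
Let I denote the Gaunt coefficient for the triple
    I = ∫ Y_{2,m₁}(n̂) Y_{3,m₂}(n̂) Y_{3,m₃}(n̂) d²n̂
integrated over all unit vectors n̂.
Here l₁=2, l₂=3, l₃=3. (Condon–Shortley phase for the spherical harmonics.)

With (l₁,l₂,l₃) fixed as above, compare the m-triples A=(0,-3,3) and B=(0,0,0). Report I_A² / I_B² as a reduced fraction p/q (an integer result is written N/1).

Same 2,3,3: normalisation and zero-m 3j drop out of the ratio.
A: Δ: 2! 2! 4! / 9! → 1/3780; sum: t=0:+1/96 = 1/96; 3j²(2 3 3; 0 -3 3) = Δ·Π!·Σ² = 5/84  (sign +1)
B: Δ: 2! 2! 4! / 9! → 1/3780; sum: t=0:+1/24 t=1:−1/4 t=2:+1/24 = -1/6; 3j²(2 3 3; 0 0 0) = Δ·Π!·Σ² = 4/105  (sign +1)
I_A²/I_B² = (5/84)/(4/105) = 25/16

25/16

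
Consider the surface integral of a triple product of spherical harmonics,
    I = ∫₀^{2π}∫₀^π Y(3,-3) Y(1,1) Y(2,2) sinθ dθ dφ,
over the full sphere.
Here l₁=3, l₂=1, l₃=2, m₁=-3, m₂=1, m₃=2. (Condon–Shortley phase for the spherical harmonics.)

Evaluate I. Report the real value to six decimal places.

-0.319865

m-sum 0 ✓  L=6 even ✓  2≤2≤4 ✓
Π(2lᵢ+1) = 7×3×5 = 105
triangle coeff Δ(3,1,2) = 1/105
Σ_t [1,1]: t=1:−1/4 = -1/4
(3j)²=3/35 [(3 1 2; 0 0 0)], sign=-1
Σ_t [2,2]: t=2:+1/48 = 1/48
(3j)²=1/7 [(3 1 2; -3 1 2)], sign=+1
⇒ 4πI² = 9/7
I = (-1)√(9/7/(4π)) = -0.31986543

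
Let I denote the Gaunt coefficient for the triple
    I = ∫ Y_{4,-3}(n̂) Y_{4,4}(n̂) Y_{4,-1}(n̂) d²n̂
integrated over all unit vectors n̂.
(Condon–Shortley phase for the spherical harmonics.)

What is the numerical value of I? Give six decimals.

Rules hold: Σm=0, L=12 even, 0≤4≤8.
N = 9·9·9 = 729
Δ = 4!·4!·4!/13! = 1/450450
Racah Σ t=0..4: t=0:+1/13824 t=1:−1/216 t=2:+1/64 t=3:−1/216 t=4:+1/13824 = 5/768
⇒ 3j(4 4 4; 0 0 0)² = 18/1001, sgn +1
Racah Σ t=4..4: t=4:+1/3456 = 1/3456
⇒ 3j(4 4 4; -3 4 -1)² = 35/1287, sgn -1
4πI² = N·(3j₀)²·(3jₘ)² = 7290/20449
I = -1·√(0.356497/4π) = -0.16843130

-0.168431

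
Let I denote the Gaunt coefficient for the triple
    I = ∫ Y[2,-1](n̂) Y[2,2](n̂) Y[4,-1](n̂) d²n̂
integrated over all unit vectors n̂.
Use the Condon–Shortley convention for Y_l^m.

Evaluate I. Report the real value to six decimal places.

-0.090112

Rules hold: Σm=0, L=8 even, 0≤4≤4.
N = 5·5·9 = 225
Δ = 0!·4!·4!/9! = 1/630
Racah Σ t=0..0: t=0:+1/16 = 1/16
⇒ 3j(2 2 4; 0 0 0)² = 2/35, sgn +1
Racah Σ t=0..0: t=0:+1/144 = 1/144
⇒ 3j(2 2 4; -1 2 -1)² = 1/126, sgn -1
4πI² = N·(3j₀)²·(3jₘ)² = 5/49
I = -1·√(0.102041/4π) = -0.09011188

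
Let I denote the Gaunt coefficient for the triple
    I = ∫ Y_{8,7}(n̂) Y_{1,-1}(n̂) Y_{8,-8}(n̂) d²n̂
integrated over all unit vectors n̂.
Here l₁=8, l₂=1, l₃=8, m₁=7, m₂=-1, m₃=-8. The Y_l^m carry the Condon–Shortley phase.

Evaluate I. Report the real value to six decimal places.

0.000000

Σmᵢ = -2 ≠ 0, so the φ-integral vanishes; I = 0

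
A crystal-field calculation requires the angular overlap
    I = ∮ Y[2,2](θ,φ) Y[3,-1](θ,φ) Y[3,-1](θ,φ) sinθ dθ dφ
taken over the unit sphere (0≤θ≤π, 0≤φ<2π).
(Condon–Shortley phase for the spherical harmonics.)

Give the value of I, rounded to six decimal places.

Rules hold: Σm=0, L=8 even, 1≤3≤5.
N = 5·7·7 = 245
Δ = 2!·2!·4!/9! = 1/3780
Racah Σ t=0..2: t=0:+1/24 t=1:−1/4 t=2:+1/24 = -1/6
⇒ 3j(2 3 3; 0 0 0)² = 4/105, sgn +1
Racah Σ t=0..0: t=0:+1/16 = 1/16
⇒ 3j(2 3 3; 2 -1 -1)² = 2/35, sgn +1
4πI² = N·(3j₀)²·(3jₘ)² = 8/15
I = +1·√(0.533333/4π) = 0.20601291

0.206013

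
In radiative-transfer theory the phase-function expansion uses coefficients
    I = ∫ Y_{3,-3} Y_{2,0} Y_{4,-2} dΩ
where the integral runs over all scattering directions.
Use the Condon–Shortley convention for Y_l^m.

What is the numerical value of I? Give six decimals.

0.000000

Σmᵢ = -5 ≠ 0, so the φ-integral vanishes; I = 0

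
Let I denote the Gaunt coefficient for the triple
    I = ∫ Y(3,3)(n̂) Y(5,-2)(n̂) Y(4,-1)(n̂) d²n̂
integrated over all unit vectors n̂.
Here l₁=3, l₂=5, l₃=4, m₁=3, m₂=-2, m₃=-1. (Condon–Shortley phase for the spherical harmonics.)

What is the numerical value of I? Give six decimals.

-0.179179

Checks pass: Σm=0; 12 even; l₃=4∈[2,8].
(2·3+1)(2·5+1)(2·4+1) = 693
Δ: 4! 2! 6! / 13! → 1/180180
sum: t=1:−1/576 t=2:+1/144 t=3:−1/576 = 1/288
3j²(3 5 4; 0 0 0) = Δ·Π!·Σ² = 20/1001  (sign +1)
sum: t=0:+1/1728 = 1/1728
3j²(3 5 4; 3 -2 -1) = Δ·Π!·Σ² = 25/858  (sign -1)
combine: 4πI² = 693·20/1001·25/858 = 750/1859
take √, sign -1: I = -0.17917854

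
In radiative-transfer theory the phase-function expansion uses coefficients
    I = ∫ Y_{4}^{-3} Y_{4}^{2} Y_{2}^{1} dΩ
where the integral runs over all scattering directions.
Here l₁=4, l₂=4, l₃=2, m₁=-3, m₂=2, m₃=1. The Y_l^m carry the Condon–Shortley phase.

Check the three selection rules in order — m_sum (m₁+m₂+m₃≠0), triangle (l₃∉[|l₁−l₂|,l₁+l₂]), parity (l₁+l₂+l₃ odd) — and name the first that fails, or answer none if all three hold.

azimuthal sum: -3 + 2 + 1 = 0  ✓
0 ≤ 2 ≤ 8 (triangle on l)  ✓
L = 4 + 4 + 2 = 10 (even)  ✓

none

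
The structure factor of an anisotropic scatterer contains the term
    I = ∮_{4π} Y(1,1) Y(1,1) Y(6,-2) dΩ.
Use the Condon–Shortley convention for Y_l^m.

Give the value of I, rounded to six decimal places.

0.000000

l₃=6 ∉ [0,2] — triangle fails ⇒ I = 0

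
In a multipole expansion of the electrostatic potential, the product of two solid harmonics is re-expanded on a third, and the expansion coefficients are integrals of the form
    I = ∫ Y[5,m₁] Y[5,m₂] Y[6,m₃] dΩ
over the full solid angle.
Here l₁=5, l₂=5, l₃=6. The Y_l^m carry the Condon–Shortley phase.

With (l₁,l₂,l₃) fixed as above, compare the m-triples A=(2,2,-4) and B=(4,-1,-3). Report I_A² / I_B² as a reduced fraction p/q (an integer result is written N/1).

Shared (l₁,l₂,l₃)=(5,5,6): N and (l;000)² cancel in I_A²/I_B².
A: Δ = 4!·6!·6!/17! = 1/28588560; Racah Σ t=1..3: t=1:−1/207360 t=2:+1/57600 t=3:−1/207360 = 1/129600; ⇒ 3j(5 5 6; 2 2 -4)² = 168/12155, sgn +1
B: Δ = 4!·6!·6!/17! = 1/28588560; Racah Σ t=0..1: t=0:+1/138240 t=1:−1/155520 = 1/1244160; ⇒ 3j(5 5 6; 4 -1 -3)² = 3/9724, sgn -1
I_A²/I_B² = (168/12155)/(3/9724) = 224/5

224/5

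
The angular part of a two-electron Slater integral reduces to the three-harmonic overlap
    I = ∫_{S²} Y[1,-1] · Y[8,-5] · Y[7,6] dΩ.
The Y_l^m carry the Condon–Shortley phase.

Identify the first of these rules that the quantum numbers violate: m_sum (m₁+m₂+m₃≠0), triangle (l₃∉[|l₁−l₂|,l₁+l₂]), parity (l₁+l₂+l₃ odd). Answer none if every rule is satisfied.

Σmᵢ = 0  ✓
l₃∈[|l₁−l₂|,l₁+l₂]=[7,9], have l₃=7  ✓
Σlᵢ = 16 ⇒ even  ✓

none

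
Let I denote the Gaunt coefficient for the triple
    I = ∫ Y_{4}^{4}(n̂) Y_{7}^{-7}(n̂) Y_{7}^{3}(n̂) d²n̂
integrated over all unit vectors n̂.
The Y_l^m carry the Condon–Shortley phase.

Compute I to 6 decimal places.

-0.043650

Checks pass: Σm=0; 18 even; l₃=7∈[3,11].
(2·4+1)(2·7+1)(2·7+1) = 2025
Δ: 4! 4! 10! / 19! → 1/58198140
sum: t=0:+1/17418240 t=1:−1/622080 t=2:+1/230400 t=3:−1/622080 t=4:+1/17418240 = 1/806400
3j²(4 7 7; 0 0 0) = Δ·Π!·Σ² = 2268/230945  (sign -1)
sum: t=0:+1/2090188800 = 1/2090188800
3j²(4 7 7; 4 -7 3) = Δ·Π!·Σ² = 7/5814  (sign +1)
combine: 4πI² = 2025·2268/230945·7/5814 = 357210/14919047
take √, sign -1: I = -0.04365021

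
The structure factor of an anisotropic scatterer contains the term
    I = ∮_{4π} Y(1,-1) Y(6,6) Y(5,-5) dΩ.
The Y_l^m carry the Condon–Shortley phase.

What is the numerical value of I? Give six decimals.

m-sum 0 ✓  L=12 even ✓  5≤5≤7 ✓
Π(2lᵢ+1) = 3×13×11 = 429
triangle coeff Δ(1,6,5) = 1/858
Σ_t [1,1]: t=1:−1/14400 = -1/14400
(3j)²=6/143 [(1 6 5; 0 0 0)], sign=+1
Σ_t [2,2]: t=2:+1/7257600 = 1/7257600
(3j)²=1/13 [(1 6 5; -1 6 -5)], sign=+1
⇒ 4πI² = 18/13
I = (+1)√(18/13/(4π)) = 0.33194004

0.331940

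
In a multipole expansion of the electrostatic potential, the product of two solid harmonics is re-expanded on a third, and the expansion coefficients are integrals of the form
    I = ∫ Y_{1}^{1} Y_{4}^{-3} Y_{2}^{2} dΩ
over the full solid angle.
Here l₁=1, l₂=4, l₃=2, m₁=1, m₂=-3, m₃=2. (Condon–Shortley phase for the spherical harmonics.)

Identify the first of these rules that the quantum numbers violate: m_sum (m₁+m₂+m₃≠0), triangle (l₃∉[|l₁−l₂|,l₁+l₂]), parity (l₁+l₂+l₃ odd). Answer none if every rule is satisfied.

triangle

m₁+m₂+m₃ = 1 − 3 + 2 = 0  ✓
triangle: |1−4|=3 ≤ l₃=2 ≤ 1+4=5  ✗
parity: l₁+l₂+l₃ = 7 is odd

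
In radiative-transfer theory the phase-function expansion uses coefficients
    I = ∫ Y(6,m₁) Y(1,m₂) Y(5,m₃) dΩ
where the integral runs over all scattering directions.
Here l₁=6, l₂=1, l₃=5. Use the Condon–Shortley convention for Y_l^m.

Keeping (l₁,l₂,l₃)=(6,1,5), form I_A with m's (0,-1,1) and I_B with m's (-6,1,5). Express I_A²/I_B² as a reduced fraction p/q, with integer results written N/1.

5/22

l's match ⇒ only the (l;m) 3-j factors differ between A and B.
A: triangle coeff Δ(6,1,5) = 1/858; Σ_t [0,0]: t=0:+1/34560 = 1/34560; (3j)²=5/286 [(6 1 5; 0 -1 1)], sign=+1
B: triangle coeff Δ(6,1,5) = 1/858; Σ_t [2,2]: t=2:+1/7257600 = 1/7257600; (3j)²=1/13 [(6 1 5; -6 1 5)], sign=+1
I_A²/I_B² = (5/286)/(1/13) = 5/22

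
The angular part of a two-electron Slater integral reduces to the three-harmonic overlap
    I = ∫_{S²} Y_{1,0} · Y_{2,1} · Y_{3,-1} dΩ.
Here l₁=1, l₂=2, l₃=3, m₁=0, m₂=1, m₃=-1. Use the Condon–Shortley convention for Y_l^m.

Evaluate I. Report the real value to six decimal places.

-0.233597

m-sum 0 ✓  L=6 even ✓  1≤3≤3 ✓
Π(2lᵢ+1) = 3×5×7 = 105
triangle coeff Δ(1,2,3) = 1/105
Σ_t [0,0]: t=0:+1/4 = 1/4
(3j)²=3/35 [(1 2 3; 0 0 0)], sign=-1
Σ_t [0,0]: t=0:+1/6 = 1/6
(3j)²=8/105 [(1 2 3; 0 1 -1)], sign=+1
⇒ 4πI² = 24/35
I = (-1)√(24/35/(4π)) = -0.23359668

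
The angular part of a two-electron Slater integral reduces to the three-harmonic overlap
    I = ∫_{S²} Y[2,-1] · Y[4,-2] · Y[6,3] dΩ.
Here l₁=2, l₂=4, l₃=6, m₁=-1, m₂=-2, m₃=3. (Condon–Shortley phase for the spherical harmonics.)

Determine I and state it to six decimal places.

Rules hold: Σm=0, L=12 even, 2≤6≤6.
N = 5·9·13 = 585
Δ = 0!·4!·8!/13! = 1/6435
Racah Σ t=0..0: t=0:+1/2304 = 1/2304
⇒ 3j(2 4 6; 0 0 0)² = 5/143, sgn +1
Racah Σ t=0..0: t=0:+1/8640 = 1/8640
⇒ 3j(2 4 6; -1 -2 3)² = 28/715, sgn -1
4πI² = N·(3j₀)²·(3jₘ)² = 1260/1573
I = -1·√(0.801017/4π) = -0.25247360

-0.252474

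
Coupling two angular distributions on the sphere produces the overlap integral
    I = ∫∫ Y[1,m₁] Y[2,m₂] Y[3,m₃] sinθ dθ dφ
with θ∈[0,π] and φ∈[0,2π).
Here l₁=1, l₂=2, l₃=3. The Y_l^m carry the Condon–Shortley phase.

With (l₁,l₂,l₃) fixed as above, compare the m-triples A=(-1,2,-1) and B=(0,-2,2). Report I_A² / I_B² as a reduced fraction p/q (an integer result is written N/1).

l's match ⇒ only the (l;m) 3-j factors differ between A and B.
A: triangle coeff Δ(1,2,3) = 1/105; Σ_t [0,0]: t=0:+1/48 = 1/48; (3j)²=1/105 [(1 2 3; -1 2 -1)], sign=+1
B: triangle coeff Δ(1,2,3) = 1/105; Σ_t [0,0]: t=0:+1/24 = 1/24; (3j)²=1/21 [(1 2 3; 0 -2 2)], sign=-1
I_A²/I_B² = (1/105)/(1/21) = 1/5

1/5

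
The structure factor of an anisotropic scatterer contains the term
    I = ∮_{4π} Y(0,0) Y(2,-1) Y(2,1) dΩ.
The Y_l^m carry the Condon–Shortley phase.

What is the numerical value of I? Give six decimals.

Checks pass: Σm=0; 4 even; l₃=2∈[2,2].
(2·0+1)(2·2+1)(2·2+1) = 25
Δ: 0! 0! 4! / 5! → 1/5
sum: t=0:+1/4 = 1/4
3j²(0 2 2; 0 0 0) = Δ·Π!·Σ² = 1/5  (sign +1)
sum: t=0:+1/6 = 1/6
3j²(0 2 2; 0 -1 1) = Δ·Π!·Σ² = 1/5  (sign -1)
combine: 4πI² = 25·1/5·1/5 = 1/1
take √, sign -1: I = -0.28209479

-0.282095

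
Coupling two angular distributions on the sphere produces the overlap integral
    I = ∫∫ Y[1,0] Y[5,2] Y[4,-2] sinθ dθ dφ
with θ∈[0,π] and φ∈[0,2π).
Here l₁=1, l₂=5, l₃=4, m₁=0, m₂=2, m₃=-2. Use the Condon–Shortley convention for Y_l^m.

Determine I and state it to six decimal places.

0.225034

Checks pass: Σm=0; 10 even; l₃=4∈[4,6].
(2·1+1)(2·5+1)(2·4+1) = 297
Δ: 2! 0! 8! / 11! → 1/495
sum: t=1:−1/576 = -1/576
3j²(1 5 4; 0 0 0) = Δ·Π!·Σ² = 5/99  (sign -1)
sum: t=1:−1/1440 = -1/1440
3j²(1 5 4; 0 2 -2) = Δ·Π!·Σ² = 7/165  (sign -1)
combine: 4πI² = 297·5/99·7/165 = 7/11
take √, sign +1: I = 0.22503380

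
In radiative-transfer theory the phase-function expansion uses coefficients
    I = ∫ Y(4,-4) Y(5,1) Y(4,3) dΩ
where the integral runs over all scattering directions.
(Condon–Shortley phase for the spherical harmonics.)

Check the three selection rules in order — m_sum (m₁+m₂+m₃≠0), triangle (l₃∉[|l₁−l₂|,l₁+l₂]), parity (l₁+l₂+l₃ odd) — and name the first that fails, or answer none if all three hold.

Σmᵢ = 0  ✓
l₃∈[|l₁−l₂|,l₁+l₂]=[1,9], have l₃=4  ✓
Σlᵢ = 13 ⇒ odd  ✗

parity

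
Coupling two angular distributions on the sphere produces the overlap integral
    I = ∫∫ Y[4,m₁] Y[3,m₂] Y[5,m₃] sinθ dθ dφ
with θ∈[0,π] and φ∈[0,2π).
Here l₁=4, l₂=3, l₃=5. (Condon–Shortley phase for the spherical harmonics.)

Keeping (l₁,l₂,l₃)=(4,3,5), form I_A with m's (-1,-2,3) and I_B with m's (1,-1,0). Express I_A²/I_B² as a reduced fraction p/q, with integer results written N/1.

l's match ⇒ only the (l;m) 3-j factors differ between A and B.
A: triangle coeff Δ(4,3,5) = 1/180180; Σ_t [0,1]: t=0:+1/1440 t=1:−1/1152 = -1/5760; (3j)²=1/858 [(4 3 5; -1 -2 3)], sign=-1
B: triangle coeff Δ(4,3,5) = 1/180180; Σ_t [0,2]: t=0:+1/288 t=1:−1/288 t=2:+1/5760 = 1/5760; (3j)²=1/12012 [(4 3 5; 1 -1 0)], sign=-1
I_A²/I_B² = (1/858)/(1/12012) = 14/1

14/1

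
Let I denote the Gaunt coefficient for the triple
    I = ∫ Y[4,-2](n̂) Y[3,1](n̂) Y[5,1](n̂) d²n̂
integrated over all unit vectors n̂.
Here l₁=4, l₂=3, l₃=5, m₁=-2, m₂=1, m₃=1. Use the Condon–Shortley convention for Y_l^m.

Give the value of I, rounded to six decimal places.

0.106335

m-sum 0 ✓  L=12 even ✓  1≤5≤7 ✓
Π(2lᵢ+1) = 9×7×11 = 693
triangle coeff Δ(4,3,5) = 1/180180
Σ_t [0,2]: t=0:+1/576 t=1:−1/144 t=2:+1/576 = -1/288
(3j)²=20/1001 [(4 3 5; 0 0 0)], sign=+1
Σ_t [0,2]: t=0:+1/34560 t=1:−1/720 t=2:+1/384 = 43/34560
(3j)²=1849/180180 [(4 3 5; -2 1 1)], sign=+1
⇒ 4πI² = 1849/13013
I = (+1)√(1849/13013/(4π)) = 0.10633465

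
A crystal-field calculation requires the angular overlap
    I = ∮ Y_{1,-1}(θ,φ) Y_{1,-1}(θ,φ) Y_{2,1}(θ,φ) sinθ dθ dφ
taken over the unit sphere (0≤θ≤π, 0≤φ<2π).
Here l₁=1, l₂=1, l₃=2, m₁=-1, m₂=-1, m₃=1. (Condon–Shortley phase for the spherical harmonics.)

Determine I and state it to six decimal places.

m-sum = -1 − 1 + 1 = -1 ≠ 0 ⇒ I = 0

0.000000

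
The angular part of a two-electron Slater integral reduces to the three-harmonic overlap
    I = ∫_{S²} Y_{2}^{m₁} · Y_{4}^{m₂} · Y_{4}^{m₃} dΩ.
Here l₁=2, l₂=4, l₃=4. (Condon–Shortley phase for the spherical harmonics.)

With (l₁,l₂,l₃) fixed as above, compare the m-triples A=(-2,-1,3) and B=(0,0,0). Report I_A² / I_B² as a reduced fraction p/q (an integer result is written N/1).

l's match ⇒ only the (l;m) 3-j factors differ between A and B.
A: triangle coeff Δ(2,4,4) = 1/13860; Σ_t [2,2]: t=2:+1/480 = 1/480; (3j)²=3/110 [(2 4 4; -2 -1 3)], sign=-1
B: triangle coeff Δ(2,4,4) = 1/13860; Σ_t [0,2]: t=0:+1/192 t=1:−1/36 t=2:+1/192 = -5/288; (3j)²=20/693 [(2 4 4; 0 0 0)], sign=-1
I_A²/I_B² = (3/110)/(20/693) = 189/200

189/200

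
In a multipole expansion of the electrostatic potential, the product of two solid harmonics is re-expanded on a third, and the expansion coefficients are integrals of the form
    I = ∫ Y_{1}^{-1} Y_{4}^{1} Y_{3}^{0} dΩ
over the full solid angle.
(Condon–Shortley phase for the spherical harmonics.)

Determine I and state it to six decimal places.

-0.194664

Rules hold: Σm=0, L=8 even, 3≤3≤5.
N = 3·9·7 = 189
Δ = 2!·0!·6!/9! = 1/252
Racah Σ t=1..1: t=1:−1/36 = -1/36
⇒ 3j(1 4 3; 0 0 0)² = 4/63, sgn +1
Racah Σ t=2..2: t=2:+1/72 = 1/72
⇒ 3j(1 4 3; -1 1 0)² = 5/126, sgn -1
4πI² = N·(3j₀)²·(3jₘ)² = 10/21
I = -1·√(0.47619/4π) = -0.19466390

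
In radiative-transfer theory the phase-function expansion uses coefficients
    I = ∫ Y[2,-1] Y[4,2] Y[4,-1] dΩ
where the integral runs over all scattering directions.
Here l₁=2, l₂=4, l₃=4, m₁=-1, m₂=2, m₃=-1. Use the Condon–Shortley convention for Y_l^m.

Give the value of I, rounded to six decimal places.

0.127700

m-sum 0 ✓  L=10 even ✓  2≤4≤6 ✓
Π(2lᵢ+1) = 5×9×9 = 405
triangle coeff Δ(2,4,4) = 1/13860
Σ_t [0,2]: t=0:+1/192 t=1:−1/36 t=2:+1/192 = -5/288
(3j)²=20/693 [(2 4 4; 0 0 0)], sign=-1
Σ_t [1,2]: t=1:−1/240 t=2:+1/96 = 1/160
(3j)²=27/1540 [(2 4 4; -1 2 -1)], sign=-1
⇒ 4πI² = 1215/5929
I = (+1)√(1215/5929/(4π)) = 0.12770047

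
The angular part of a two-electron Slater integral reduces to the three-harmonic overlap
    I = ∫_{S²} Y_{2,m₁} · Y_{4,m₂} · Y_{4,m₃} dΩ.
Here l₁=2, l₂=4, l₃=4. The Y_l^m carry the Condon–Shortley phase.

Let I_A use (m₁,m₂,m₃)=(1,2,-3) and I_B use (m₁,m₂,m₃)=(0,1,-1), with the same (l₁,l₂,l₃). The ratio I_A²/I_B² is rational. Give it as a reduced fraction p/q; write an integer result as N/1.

525/289

Shared (l₁,l₂,l₃)=(2,4,4): N and (l;000)² cancel in I_A²/I_B².
A: Δ = 2!·2!·6!/11! = 1/13860; Racah Σ t=0..1: t=0:+1/1440 t=1:−1/240 = -1/288; ⇒ 3j(2 4 4; 1 2 -3)² = 5/132, sgn +1
B: Δ = 2!·2!·6!/11! = 1/13860; Racah Σ t=0..2: t=0:+1/480 t=1:−1/48 t=2:+1/144 = -17/1440; ⇒ 3j(2 4 4; 0 1 -1)² = 289/13860, sgn +1
I_A²/I_B² = (5/132)/(289/13860) = 525/289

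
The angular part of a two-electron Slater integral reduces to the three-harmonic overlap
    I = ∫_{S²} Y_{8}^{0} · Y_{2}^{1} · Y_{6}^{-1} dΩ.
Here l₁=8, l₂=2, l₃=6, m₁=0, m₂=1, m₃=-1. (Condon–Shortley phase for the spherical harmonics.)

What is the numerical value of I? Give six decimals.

0.179619

Rules hold: Σm=0, L=16 even, 6≤6≤10.
N = 17·5·13 = 1105
Δ = 4!·12!·0!/17! = 1/30940
Racah Σ t=2..2: t=2:+1/2073600 = 1/2073600
⇒ 3j(8 2 6; 0 0 0)² = 28/1105, sgn +1
Racah Σ t=3..3: t=3:−1/3628800 = -1/3628800
⇒ 3j(8 2 6; 0 1 -1)² = 16/1105, sgn +1
4πI² = N·(3j₀)²·(3jₘ)² = 448/1105
I = +1·√(0.40543/4π) = 0.17961927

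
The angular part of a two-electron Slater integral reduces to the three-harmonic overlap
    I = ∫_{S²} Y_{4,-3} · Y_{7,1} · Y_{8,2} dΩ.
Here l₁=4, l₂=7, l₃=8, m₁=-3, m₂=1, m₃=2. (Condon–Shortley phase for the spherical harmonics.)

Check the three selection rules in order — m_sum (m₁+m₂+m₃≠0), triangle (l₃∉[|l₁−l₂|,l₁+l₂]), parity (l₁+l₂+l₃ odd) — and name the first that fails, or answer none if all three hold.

Σmᵢ = 0  ✓
l₃∈[|l₁−l₂|,l₁+l₂]=[3,11], have l₃=8  ✓
Σlᵢ = 19 ⇒ odd  ✗

parity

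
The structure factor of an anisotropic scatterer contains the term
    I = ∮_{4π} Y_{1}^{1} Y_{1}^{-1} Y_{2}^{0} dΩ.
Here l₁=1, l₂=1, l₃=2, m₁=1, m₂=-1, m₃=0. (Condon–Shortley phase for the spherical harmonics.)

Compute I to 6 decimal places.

0.126157

Rules hold: Σm=0, L=4 even, 0≤2≤2.
N = 3·3·5 = 45
Δ = 0!·2!·2!/5! = 1/30
Racah Σ t=0..0: t=0:+1/1 = 1/1
⇒ 3j(1 1 2; 0 0 0)² = 2/15, sgn +1
Racah Σ t=0..0: t=0:+1/4 = 1/4
⇒ 3j(1 1 2; 1 -1 0)² = 1/30, sgn +1
4πI² = N·(3j₀)²·(3jₘ)² = 1/5
I = +1·√(0.2/4π) = 0.12615663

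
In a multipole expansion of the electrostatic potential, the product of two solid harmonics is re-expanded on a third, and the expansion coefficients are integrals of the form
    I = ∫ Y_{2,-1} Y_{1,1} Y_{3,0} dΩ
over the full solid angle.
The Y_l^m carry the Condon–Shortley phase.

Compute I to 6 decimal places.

0.143048

Checks pass: Σm=0; 6 even; l₃=3∈[1,3].
(2·2+1)(2·1+1)(2·3+1) = 105
Δ: 0! 4! 2! / 7! → 1/105
sum: t=0:+1/4 = 1/4
3j²(2 1 3; 0 0 0) = Δ·Π!·Σ² = 3/35  (sign -1)
sum: t=0:+1/12 = 1/12
3j²(2 1 3; -1 1 0) = Δ·Π!·Σ² = 1/35  (sign -1)
combine: 4πI² = 105·3/35·1/35 = 9/35
take √, sign +1: I = 0.14304817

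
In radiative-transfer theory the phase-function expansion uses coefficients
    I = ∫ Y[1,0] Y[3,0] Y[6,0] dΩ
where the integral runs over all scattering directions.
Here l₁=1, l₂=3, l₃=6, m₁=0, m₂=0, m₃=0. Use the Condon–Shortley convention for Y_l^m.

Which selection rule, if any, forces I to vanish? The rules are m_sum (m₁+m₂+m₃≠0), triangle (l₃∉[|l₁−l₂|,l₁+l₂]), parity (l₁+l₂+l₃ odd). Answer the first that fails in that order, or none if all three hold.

triangle

azimuthal sum: 0 + 0 + 0 = 0  ✓
2 ≤ 6 ≤ 4 (triangle on l)  ✗
L = 1 + 3 + 6 = 10 (even)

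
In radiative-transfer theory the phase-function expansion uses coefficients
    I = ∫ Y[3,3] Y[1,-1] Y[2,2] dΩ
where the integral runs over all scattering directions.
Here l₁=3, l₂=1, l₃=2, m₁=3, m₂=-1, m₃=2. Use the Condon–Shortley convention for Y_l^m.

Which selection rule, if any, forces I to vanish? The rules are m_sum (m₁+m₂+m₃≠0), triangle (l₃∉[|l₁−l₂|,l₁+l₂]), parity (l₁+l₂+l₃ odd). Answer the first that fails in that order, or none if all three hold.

m_sum

Σmᵢ = 4  ✗
l₃∈[|l₁−l₂|,l₁+l₂]=[2,4], have l₃=2
Σlᵢ = 6 ⇒ even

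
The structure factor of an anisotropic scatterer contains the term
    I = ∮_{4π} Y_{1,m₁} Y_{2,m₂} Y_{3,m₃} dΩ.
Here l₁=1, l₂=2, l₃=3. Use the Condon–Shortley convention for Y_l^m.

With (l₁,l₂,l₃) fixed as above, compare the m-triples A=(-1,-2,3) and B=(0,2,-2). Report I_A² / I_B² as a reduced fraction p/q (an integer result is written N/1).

Shared (l₁,l₂,l₃)=(1,2,3): N and (l;000)² cancel in I_A²/I_B².
A: Δ = 0!·2!·4!/7! = 1/105; Racah Σ t=0..0: t=0:+1/48 = 1/48; ⇒ 3j(1 2 3; -1 -2 3)² = 1/7, sgn +1
B: Δ = 0!·2!·4!/7! = 1/105; Racah Σ t=0..0: t=0:+1/24 = 1/24; ⇒ 3j(1 2 3; 0 2 -2)² = 1/21, sgn -1
I_A²/I_B² = (1/7)/(1/21) = 3/1

3/1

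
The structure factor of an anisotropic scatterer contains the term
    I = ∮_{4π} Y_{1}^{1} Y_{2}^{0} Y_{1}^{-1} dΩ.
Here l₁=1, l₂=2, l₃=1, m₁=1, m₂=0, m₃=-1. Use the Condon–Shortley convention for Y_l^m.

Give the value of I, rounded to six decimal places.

m-sum 0 ✓  L=4 even ✓  1≤1≤3 ✓
Π(2lᵢ+1) = 3×5×3 = 45
triangle coeff Δ(1,2,1) = 1/30
Σ_t [1,1]: t=1:−1/1 = -1/1
(3j)²=2/15 [(1 2 1; 0 0 0)], sign=+1
Σ_t [0,0]: t=0:+1/4 = 1/4
(3j)²=1/30 [(1 2 1; 1 0 -1)], sign=+1
⇒ 4πI² = 1/5
I = (+1)√(1/5/(4π)) = 0.12615663

0.126157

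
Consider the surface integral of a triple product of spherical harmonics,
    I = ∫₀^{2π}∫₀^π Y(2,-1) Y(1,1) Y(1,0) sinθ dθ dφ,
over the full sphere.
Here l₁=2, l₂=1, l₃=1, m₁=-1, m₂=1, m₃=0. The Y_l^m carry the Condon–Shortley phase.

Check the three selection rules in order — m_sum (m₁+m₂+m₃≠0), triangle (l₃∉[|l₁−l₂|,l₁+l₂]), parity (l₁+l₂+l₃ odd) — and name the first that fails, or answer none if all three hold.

Σmᵢ = 0  ✓
l₃∈[|l₁−l₂|,l₁+l₂]=[1,3], have l₃=1  ✓
Σlᵢ = 4 ⇒ even  ✓

none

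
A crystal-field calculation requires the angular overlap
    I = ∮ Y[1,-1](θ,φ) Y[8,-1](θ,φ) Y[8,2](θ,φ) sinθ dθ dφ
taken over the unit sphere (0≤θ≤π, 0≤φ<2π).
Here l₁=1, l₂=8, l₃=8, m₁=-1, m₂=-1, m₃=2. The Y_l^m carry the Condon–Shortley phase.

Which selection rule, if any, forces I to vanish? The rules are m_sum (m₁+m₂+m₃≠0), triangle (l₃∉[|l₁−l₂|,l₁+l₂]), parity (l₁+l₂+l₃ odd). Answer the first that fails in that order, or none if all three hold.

parity

azimuthal sum: -1 − 1 + 2 = 0  ✓
7 ≤ 8 ≤ 9 (triangle on l)  ✓
L = 1 + 8 + 8 = 17 (odd)  ✗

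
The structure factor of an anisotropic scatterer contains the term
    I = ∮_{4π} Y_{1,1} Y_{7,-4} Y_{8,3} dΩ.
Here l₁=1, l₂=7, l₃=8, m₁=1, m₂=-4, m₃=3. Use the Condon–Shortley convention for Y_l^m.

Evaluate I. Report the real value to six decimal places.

m-sum 0 ✓  L=16 even ✓  6≤8≤8 ✓
Π(2lᵢ+1) = 3×15×17 = 765
triangle coeff Δ(1,7,8) = 1/2040
Σ_t [0,0]: t=0:+1/25401600 = 1/25401600
(3j)²=8/255 [(1 7 8; 0 0 0)], sign=+1
Σ_t [0,0]: t=0:+1/479001600 = 1/479001600
(3j)²=1/204 [(1 7 8; 1 -4 3)], sign=-1
⇒ 4πI² = 2/17
I = (-1)√(2/17/(4π)) = -0.09675772

-0.096758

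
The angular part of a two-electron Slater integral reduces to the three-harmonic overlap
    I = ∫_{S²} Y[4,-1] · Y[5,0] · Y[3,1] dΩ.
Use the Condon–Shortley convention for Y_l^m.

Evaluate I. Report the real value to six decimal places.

Rules hold: Σm=0, L=12 even, 1≤3≤9.
N = 9·11·7 = 693
Δ = 6!·2!·4!/13! = 1/180180
Racah Σ t=2..4: t=2:+1/576 t=3:−1/144 t=4:+1/576 = -1/288
⇒ 3j(4 5 3; 0 0 0)² = 20/1001, sgn +1
Racah Σ t=3..5: t=3:−1/288 t=4:+1/288 t=5:−1/5760 = -1/5760
⇒ 3j(4 5 3; -1 0 1)² = 1/12012, sgn -1
4πI² = N·(3j₀)²·(3jₘ)² = 15/13013
I = -1·√(0.00115269/4π) = -0.00957750

-0.009577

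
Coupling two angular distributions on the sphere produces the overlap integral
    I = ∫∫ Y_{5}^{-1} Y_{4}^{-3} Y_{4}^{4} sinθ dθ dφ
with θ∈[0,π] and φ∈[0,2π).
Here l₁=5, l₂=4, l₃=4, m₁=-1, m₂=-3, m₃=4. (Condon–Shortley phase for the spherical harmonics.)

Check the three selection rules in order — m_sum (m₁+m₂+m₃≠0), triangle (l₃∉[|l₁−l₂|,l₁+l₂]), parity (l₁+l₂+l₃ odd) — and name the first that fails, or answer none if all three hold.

parity

Σmᵢ = 0  ✓
l₃∈[|l₁−l₂|,l₁+l₂]=[1,9], have l₃=4  ✓
Σlᵢ = 13 ⇒ odd  ✗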